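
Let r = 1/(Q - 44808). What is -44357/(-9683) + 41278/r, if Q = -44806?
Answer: -35818256394279/9683 ≈ -3.6991e+9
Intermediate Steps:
r = -1/89614 (r = 1/(-44806 - 44808) = 1/(-89614) = -1/89614 ≈ -1.1159e-5)
-44357/(-9683) + 41278/r = -44357/(-9683) + 41278/(-1/89614) = -44357*(-1/9683) + 41278*(-89614) = 44357/9683 - 3699086692 = -35818256394279/9683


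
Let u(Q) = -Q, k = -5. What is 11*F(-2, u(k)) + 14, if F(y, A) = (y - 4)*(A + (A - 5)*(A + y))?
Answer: -316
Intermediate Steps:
F(y, A) = (-4 + y)*(A + (-5 + A)*(A + y))
11*F(-2, u(k)) + 14 = 11*(-5*(-2)² - 4*(-1*(-5))² + 16*(-1*(-5)) + 20*(-2) - 1*(-5)*(-2)² - 2*(-1*(-5))² - 8*(-1*(-5))*(-2)) + 14 = 11*(-5*4 - 4*5² + 16*5 - 40 + 5*4 - 2*5² - 8*5*(-2)) + 14 = 11*(-20 - 4*25 + 80 - 40 + 20 - 2*25 + 80) + 14 = 11*(-20 - 100 + 80 - 40 + 20 - 50 + 80) + 14 = 11*(-30) + 14 = -330 + 14 = -316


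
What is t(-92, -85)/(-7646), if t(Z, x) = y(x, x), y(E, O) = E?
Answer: 85/7646 ≈ 0.011117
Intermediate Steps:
t(Z, x) = x
t(-92, -85)/(-7646) = -85/(-7646) = -85*(-1/7646) = 85/7646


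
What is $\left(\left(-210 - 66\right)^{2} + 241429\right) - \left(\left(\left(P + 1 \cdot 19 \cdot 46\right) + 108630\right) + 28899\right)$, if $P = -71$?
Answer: $179273$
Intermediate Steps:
$\left(\left(-210 - 66\right)^{2} + 241429\right) - \left(\left(\left(P + 1 \cdot 19 \cdot 46\right) + 108630\right) + 28899\right) = \left(\left(-210 - 66\right)^{2} + 241429\right) - \left(\left(\left(-71 + 1 \cdot 19 \cdot 46\right) + 108630\right) + 28899\right) = \left(\left(-276\right)^{2} + 241429\right) - \left(\left(\left(-71 + 19 \cdot 46\right) + 108630\right) + 28899\right) = \left(76176 + 241429\right) - \left(\left(\left(-71 + 874\right) + 108630\right) + 28899\right) = 317605 - \left(\left(803 + 108630\right) + 28899\right) = 317605 - \left(109433 + 28899\right) = 317605 - 138332 = 179273$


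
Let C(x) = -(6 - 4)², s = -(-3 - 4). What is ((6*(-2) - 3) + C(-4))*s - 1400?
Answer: -1533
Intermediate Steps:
s = 7 (s = -1*(-7) = 7)
C(x) = -4 (C(x) = -1*2² = -1*4 = -4)
((6*(-2) - 3) + C(-4))*s - 1400 = ((6*(-2) - 3) - 4)*7 - 1400 = ((-12 - 3) - 4)*7 - 1400 = (-15 - 4)*7 - 1400 = -19*7 - 1400 = -133 - 1400 = -1533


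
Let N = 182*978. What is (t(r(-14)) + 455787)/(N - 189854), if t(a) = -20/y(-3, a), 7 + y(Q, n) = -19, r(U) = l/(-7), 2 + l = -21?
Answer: -846463/22022 ≈ -38.437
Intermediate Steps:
l = -23 (l = -2 - 21 = -23)
r(U) = 23/7 (r(U) = -23/(-7) = -23*(-⅐) = 23/7)
y(Q, n) = -26 (y(Q, n) = -7 - 19 = -26)
N = 177996
t(a) = 10/13 (t(a) = -20/(-26) = -20*(-1/26) = 10/13)
(t(r(-14)) + 455787)/(N - 189854) = (10/13 + 455787)/(177996 - 189854) = (5925241/13)/(-11858) = (5925241/13)*(-1/11858) = -846463/22022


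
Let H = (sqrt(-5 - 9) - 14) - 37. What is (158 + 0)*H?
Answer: -8058 + 158*I*sqrt(14) ≈ -8058.0 + 591.18*I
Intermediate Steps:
H = -51 + I*sqrt(14) (H = (sqrt(-14) - 14) - 37 = (I*sqrt(14) - 14) - 37 = (-14 + I*sqrt(14)) - 37 = -51 + I*sqrt(14) ≈ -51.0 + 3.7417*I)
(158 + 0)*H = (158 + 0)*(-51 + I*sqrt(14)) = 158*(-51 + I*sqrt(14)) = -8058 + 158*I*sqrt(14)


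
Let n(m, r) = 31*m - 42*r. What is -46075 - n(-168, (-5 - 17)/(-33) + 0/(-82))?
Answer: -40839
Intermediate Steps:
n(m, r) = -42*r + 31*m
-46075 - n(-168, (-5 - 17)/(-33) + 0/(-82)) = -46075 - (-42*((-5 - 17)/(-33) + 0/(-82)) + 31*(-168)) = -46075 - (-42*(-22*(-1/33) + 0*(-1/82)) - 5208) = -46075 - (-42*(⅔ + 0) - 5208) = -46075 - (-42*⅔ - 5208) = -46075 - (-28 - 5208) = -46075 - 1*(-5236) = -46075 + 5236 = -40839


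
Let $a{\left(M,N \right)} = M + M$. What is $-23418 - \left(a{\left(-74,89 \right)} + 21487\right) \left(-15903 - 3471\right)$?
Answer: $413398368$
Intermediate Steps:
$a{\left(M,N \right)} = 2 M$
$-23418 - \left(a{\left(-74,89 \right)} + 21487\right) \left(-15903 - 3471\right) = -23418 - \left(2 \left(-74\right) + 21487\right) \left(-15903 - 3471\right) = -23418 - \left(-148 + 21487\right) \left(-19374\right) = -23418 - 21339 \left(-19374\right) = -23418 - -413421786 = -23418 + 413421786 = 413398368$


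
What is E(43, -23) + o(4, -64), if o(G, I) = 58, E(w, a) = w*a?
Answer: -931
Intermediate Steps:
E(w, a) = a*w
E(43, -23) + o(4, -64) = -23*43 + 58 = -989 + 58 = -931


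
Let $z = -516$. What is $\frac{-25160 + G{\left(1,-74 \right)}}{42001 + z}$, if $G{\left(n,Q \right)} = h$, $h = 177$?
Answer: $- \frac{24983}{41485} \approx -0.60222$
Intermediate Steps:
$G{\left(n,Q \right)} = 177$
$\frac{-25160 + G{\left(1,-74 \right)}}{42001 + z} = \frac{-25160 + 177}{42001 - 516} = - \frac{24983}{41485}$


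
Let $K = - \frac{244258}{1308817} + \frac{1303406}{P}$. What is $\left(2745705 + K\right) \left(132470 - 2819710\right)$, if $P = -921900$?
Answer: $- \frac{6097754893364467481212}{826437255} \approx -7.3784 \cdot 10^{12}$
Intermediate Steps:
$K = - \frac{13226721787}{8264372550}$ ($K = - \frac{244258}{1308817} + \frac{1303406}{-921900} = \left(-244258\right) \frac{1}{1308817} + 1303406 \left(- \frac{1}{921900}\right) = - \frac{3346}{17929} - \frac{651703}{460950} = - \frac{13226721787}{8264372550} \approx -1.6005$)
$\left(2745705 + K\right) \left(132470 - 2819710\right) = \left(2745705 - \frac{13226721787}{8264372550}\right) \left(132470 - 2819710\right) = \frac{22691515805675963}{8264372550} \left(-2687240\right) = - \frac{6097754893364467481212}{826437255}$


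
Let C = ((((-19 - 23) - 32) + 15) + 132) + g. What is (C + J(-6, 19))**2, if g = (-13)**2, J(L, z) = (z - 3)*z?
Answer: 298116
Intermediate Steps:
J(L, z) = z*(-3 + z) (J(L, z) = (-3 + z)*z = z*(-3 + z))
g = 169
C = 242 (C = ((((-19 - 23) - 32) + 15) + 132) + 169 = (((-42 - 32) + 15) + 132) + 169 = ((-74 + 15) + 132) + 169 = (-59 + 132) + 169 = 73 + 169 = 242)
(C + J(-6, 19))**2 = (242 + 19*(-3 + 19))**2 = (242 + 19*16)**2 = (242 + 304)**2 = 546**2 = 298116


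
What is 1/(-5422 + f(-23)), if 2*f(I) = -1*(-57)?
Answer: -2/10787 ≈ -0.00018541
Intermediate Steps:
f(I) = 57/2 (f(I) = (-1*(-57))/2 = (1/2)*57 = 57/2)
1/(-5422 + f(-23)) = 1/(-5422 + 57/2) = 1/(-10787/2) = -2/10787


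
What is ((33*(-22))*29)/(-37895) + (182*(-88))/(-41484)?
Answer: 33643874/35728095 ≈ 0.94166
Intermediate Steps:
((33*(-22))*29)/(-37895) + (182*(-88))/(-41484) = -726*29*(-1/37895) - 16016*(-1/41484) = -21054*(-1/37895) + 4004/10371 = 1914/3445 + 4004/10371 = 33643874/35728095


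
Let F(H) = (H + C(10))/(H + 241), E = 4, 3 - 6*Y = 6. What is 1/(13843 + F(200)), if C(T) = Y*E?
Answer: 49/678329 ≈ 7.2236e-5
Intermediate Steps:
Y = -½ (Y = ½ - ⅙*6 = ½ - 1 = -½ ≈ -0.50000)
C(T) = -2 (C(T) = -½*4 = -2)
F(H) = (-2 + H)/(241 + H) (F(H) = (H - 2)/(H + 241) = (-2 + H)/(241 + H))
1/(13843 + F(200)) = 1/(13843 + (-2 + 200)/(241 + 200)) = 1/(13843 + 198/441) = 1/(13843 + (1/441)*198) = 1/(13843 + 22/49) = 1/(678329/49) = 49/678329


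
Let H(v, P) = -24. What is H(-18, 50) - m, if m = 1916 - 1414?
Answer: -526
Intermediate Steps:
m = 502
H(-18, 50) - m = -24 - 1*502 = -24 - 502 = -526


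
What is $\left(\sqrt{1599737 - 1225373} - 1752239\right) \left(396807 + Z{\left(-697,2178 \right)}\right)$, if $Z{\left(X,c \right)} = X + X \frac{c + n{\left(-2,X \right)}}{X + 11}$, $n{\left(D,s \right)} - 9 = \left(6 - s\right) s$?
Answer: $\frac{59810862945396}{343} - \frac{204803784 \sqrt{10399}}{343} \approx 1.7431 \cdot 10^{11}$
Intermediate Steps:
$n{\left(D,s \right)} = 9 + s \left(6 - s\right)$ ($n{\left(D,s \right)} = 9 + \left(6 - s\right) s = 9 + s \left(6 - s\right)$)
$Z{\left(X,c \right)} = X + \frac{X \left(9 + c - X^{2} + 6 X\right)}{11 + X}$ ($Z{\left(X,c \right)} = X + X \frac{c + \left(9 - X^{2} + 6 X\right)}{X + 11} = X + X \frac{9 + c - X^{2} + 6 X}{11 + X} = X + \frac{X \left(9 + c - X^{2} + 6 X\right)}{11 + X}$)
$\left(\sqrt{1599737 - 1225373} - 1752239\right) \left(396807 + Z{\left(-697,2178 \right)}\right) = \left(\sqrt{1599737 - 1225373} - 1752239\right) \left(396807 - \frac{697 \left(20 + 2178 - \left(-697\right)^{2} + 7 \left(-697\right)\right)}{11 - 697}\right) = \left(\sqrt{374364} - 1752239\right) \left(396807 - \frac{697 \left(20 + 2178 - 485809 - 4879\right)}{-686}\right) = \left(6 \sqrt{10399} - 1752239\right) \left(396807 - - \frac{697 \left(20 + 2178 - 485809 - 4879\right)}{686}\right) = \left(-1752239 + 6 \sqrt{10399}\right) \left(396807 - \left(- \frac{697}{686}\right) \left(-488490\right)\right) = \left(-1752239 + 6 \sqrt{10399}\right) \left(396807 - \frac{170238765}{343}\right) = \left(-1752239 + 6 \sqrt{10399}\right) \left(- \frac{34133964}{343}\right) = \frac{59810862945396}{343} - \frac{204803784 \sqrt{10399}}{343}$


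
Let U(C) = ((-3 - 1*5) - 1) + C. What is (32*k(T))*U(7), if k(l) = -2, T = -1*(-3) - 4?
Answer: 128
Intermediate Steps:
T = -1 (T = 3 - 4 = -1)
U(C) = -9 + C (U(C) = ((-3 - 5) - 1) + C = (-8 - 1) + C = -9 + C)
(32*k(T))*U(7) = (32*(-2))*(-9 + 7) = -64*(-2) = 128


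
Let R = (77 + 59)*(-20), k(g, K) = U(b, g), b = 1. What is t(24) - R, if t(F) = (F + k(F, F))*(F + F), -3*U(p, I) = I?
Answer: 3488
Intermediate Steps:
U(p, I) = -I/3
k(g, K) = -g/3
R = -2720 (R = 136*(-20) = -2720)
t(F) = 4*F**2/3 (t(F) = (F - F/3)*(F + F) = (2*F/3)*(2*F) = 4*F**2/3)
t(24) - R = (4/3)*24**2 - 1*(-2720) = (4/3)*576 + 2720 = 768 + 2720 = 3488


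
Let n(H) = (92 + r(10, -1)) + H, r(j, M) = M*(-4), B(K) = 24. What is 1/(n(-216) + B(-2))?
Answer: -1/96 ≈ -0.010417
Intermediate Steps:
r(j, M) = -4*M
n(H) = 96 + H (n(H) = (92 - 4*(-1)) + H = (92 + 4) + H = 96 + H)
1/(n(-216) + B(-2)) = 1/((96 - 216) + 24) = 1/(-120 + 24) = 1/(-96) = -1/96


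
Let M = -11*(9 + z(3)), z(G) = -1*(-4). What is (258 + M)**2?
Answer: 13225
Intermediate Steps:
z(G) = 4
M = -143 (M = -11*(9 + 4) = -11*13 = -143)
(258 + M)**2 = (258 - 143)**2 = 115**2 = 13225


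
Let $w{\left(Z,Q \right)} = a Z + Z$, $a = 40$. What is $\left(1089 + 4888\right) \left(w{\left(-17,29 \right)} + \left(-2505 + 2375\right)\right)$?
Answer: $-4942979$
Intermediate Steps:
$w{\left(Z,Q \right)} = 41 Z$ ($w{\left(Z,Q \right)} = 40 Z + Z = 41 Z$)
$\left(1089 + 4888\right) \left(w{\left(-17,29 \right)} + \left(-2505 + 2375\right)\right) = \left(1089 + 4888\right) \left(41 \left(-17\right) + \left(-2505 + 2375\right)\right) = 5977 \left(-697 - 130\right) = 5977 \left(-827\right) = -4942979$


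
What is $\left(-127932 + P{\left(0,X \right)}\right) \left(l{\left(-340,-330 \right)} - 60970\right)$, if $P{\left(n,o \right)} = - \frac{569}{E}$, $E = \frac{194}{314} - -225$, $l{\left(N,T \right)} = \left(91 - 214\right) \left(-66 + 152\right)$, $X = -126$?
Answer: $\frac{162116915492038}{17711} \approx 9.1535 \cdot 10^{9}$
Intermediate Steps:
$l{\left(N,T \right)} = -10578$ ($l{\left(N,T \right)} = \left(-123\right) 86 = -10578$)
$E = \frac{35422}{157}$ ($E = 194 \cdot \frac{1}{314} + 225 = \frac{97}{157} + 225 = \frac{35422}{157} \approx 225.62$)
$P{\left(n,o \right)} = - \frac{89333}{35422}$ ($P{\left(n,o \right)} = - \frac{569}{\frac{35422}{157}} = \left(-569\right) \frac{157}{35422} = - \frac{89333}{35422}$)
$\left(-127932 + P{\left(0,X \right)}\right) \left(l{\left(-340,-330 \right)} - 60970\right) = \left(-127932 - \frac{89333}{35422}\right) \left(-10578 - 60970\right) = \left(- \frac{4531696637}{35422}\right) \left(-71548\right) = \frac{162116915492038}{17711}$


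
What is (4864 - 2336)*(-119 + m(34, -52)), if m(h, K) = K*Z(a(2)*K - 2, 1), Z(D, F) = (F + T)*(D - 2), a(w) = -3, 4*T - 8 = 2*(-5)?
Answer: -10291488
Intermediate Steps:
T = -½ (T = 2 + (2*(-5))/4 = 2 + (¼)*(-10) = 2 - 5/2 = -½ ≈ -0.50000)
Z(D, F) = (-2 + D)*(-½ + F) (Z(D, F) = (F - ½)*(D - 2) = (-½ + F)*(-2 + D) = (-2 + D)*(-½ + F))
m(h, K) = K*(-2 - 3*K/2) (m(h, K) = K*(1 - 2*1 - (-3*K - 2)/2 + (-3*K - 2)*1) = K*(1 - 2 - (-2 - 3*K)/2 + (-2 - 3*K)*1) = K*(1 - 2 + (1 + 3*K/2) + (-2 - 3*K)) = K*(-2 - 3*K/2))
(4864 - 2336)*(-119 + m(34, -52)) = (4864 - 2336)*(-119 + (½)*(-52)*(-4 - 3*(-52))) = 2528*(-119 + (½)*(-52)*(-4 + 156)) = 2528*(-119 + (½)*(-52)*152) = 2528*(-119 - 3952) = 2528*(-4071) = -10291488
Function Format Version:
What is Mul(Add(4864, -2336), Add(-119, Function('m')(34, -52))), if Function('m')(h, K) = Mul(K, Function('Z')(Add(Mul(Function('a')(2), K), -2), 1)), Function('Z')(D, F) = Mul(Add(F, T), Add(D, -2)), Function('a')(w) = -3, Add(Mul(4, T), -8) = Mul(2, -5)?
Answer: -10291488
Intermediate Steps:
T = Rational(-1, 2) (T = Add(2, Mul(Rational(1, 4), Mul(2, -5))) = Add(2, Mul(Rational(1, 4), -10)) = Add(2, Rational(-5, 2)) = Rational(-1, 2) ≈ -0.50000)
Function('Z')(D, F) = Mul(Add(-2, D), Add(Rational(-1, 2), F)) (Function('Z')(D, F) = Mul(Add(F, Rational(-1, 2)), Add(D, -2)) = Mul(Add(Rational(-1, 2), F), Add(-2, D)) = Mul(Add(-2, D), Add(Rational(-1, 2), F)))
Function('m')(h, K) = Mul(K, Add(-2, Mul(Rational(-3, 2), K))) (Function('m')(h, K) = Mul(K, Add(1, Mul(-2, 1), Mul(Rational(-1, 2), Add(Mul(-3, K), -2)), Mul(Add(Mul(-3, K), -2), 1))) = Mul(K, Add(1, -2, Mul(Rational(-1, 2), Add(-2, Mul(-3, K))), Mul(Add(-2, Mul(-3, K)), 1))) = Mul(K, Add(1, -2, Add(1, Mul(Rational(3, 2), K)), Add(-2, Mul(-3, K)))) = Mul(K, Add(-2, Mul(Rational(-3, 2), K))))
Mul(Add(4864, -2336), Add(-119, Function('m')(34, -52))) = Mul(Add(4864, -2336), Add(-119, Mul(Rational(1, 2), -52, Add(-4, Mul(-3, -52))))) = Mul(2528, Add(-119, Mul(Rational(1, 2), -52, Add(-4, 156)))) = Mul(2528, Add(-119, Mul(Rational(1, 2), -52, 152))) = Mul(2528, Add(-119, -3952)) = Mul(2528, -4071) = -10291488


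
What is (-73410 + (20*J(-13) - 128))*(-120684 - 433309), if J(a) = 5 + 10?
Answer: 40573339334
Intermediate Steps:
J(a) = 15
(-73410 + (20*J(-13) - 128))*(-120684 - 433309) = (-73410 + (20*15 - 128))*(-120684 - 433309) = (-73410 + (300 - 128))*(-553993) = (-73410 + 172)*(-553993) = -73238*(-553993) = 40573339334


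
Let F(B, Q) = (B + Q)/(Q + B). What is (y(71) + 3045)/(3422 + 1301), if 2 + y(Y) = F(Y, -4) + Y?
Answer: 3115/4723 ≈ 0.65954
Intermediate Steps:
F(B, Q) = 1 (F(B, Q) = (B + Q)/(B + Q) = 1)
y(Y) = -1 + Y (y(Y) = -2 + (1 + Y) = -1 + Y)
(y(71) + 3045)/(3422 + 1301) = ((-1 + 71) + 3045)/(3422 + 1301) = (70 + 3045)/4723 = 3115*(1/4723) = 3115/4723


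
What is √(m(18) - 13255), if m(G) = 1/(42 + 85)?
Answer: 2*I*√53447442/127 ≈ 115.13*I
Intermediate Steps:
m(G) = 1/127
√(m(18) - 13255) = √(1/127 - 13255) = √(-1683384/127) = 2*I*√53447442/127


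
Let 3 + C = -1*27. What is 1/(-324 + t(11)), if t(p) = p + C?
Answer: -1/343 ≈ -0.0029155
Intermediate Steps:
C = -30 (C = -3 - 1*27 = -3 - 27 = -30)
t(p) = -30 + p (t(p) = p - 30 = -30 + p)
1/(-324 + t(11)) = 1/(-324 + (-30 + 11)) = 1/(-324 - 19) = 1/(-343) = -1/343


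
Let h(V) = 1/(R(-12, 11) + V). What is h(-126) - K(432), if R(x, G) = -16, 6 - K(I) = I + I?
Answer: 121835/142 ≈ 857.99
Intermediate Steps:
K(I) = 6 - 2*I (K(I) = 6 - (I + I) = 6 - 2*I)
h(V) = 1/(-16 + V)
h(-126) - K(432) = 1/(-16 - 126) - (6 - 2*432) = 1/(-142) - (6 - 864) = -1/142 - 1*(-858) = -1/142 + 858 = 121835/142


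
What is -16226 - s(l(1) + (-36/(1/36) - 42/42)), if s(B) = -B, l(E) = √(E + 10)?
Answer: -17523 + √11 ≈ -17520.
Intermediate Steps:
l(E) = √(10 + E)
-16226 - s(l(1) + (-36/(1/36) - 42/42)) = -16226 - (-1)*(√(10 + 1) + (-36/(1/36) - 42/42)) = -16226 - (-1)*(√11 + (-36/1/36 - 42*1/42)) = -16226 - (-1)*(√11 + (-36*36 - 1)) = -16226 - (-1)*(√11 + (-1296 - 1)) = -16226 - (-1)*(√11 - 1297) = -16226 - (-1)*(-1297 + √11) = -16226 - (1297 - √11) = -16226 + (-1297 + √11) = -17523 + √11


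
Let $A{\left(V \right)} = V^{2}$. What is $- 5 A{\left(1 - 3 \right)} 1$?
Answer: $-20$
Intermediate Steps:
$- 5 A{\left(1 - 3 \right)} 1 = - 5 \left(1 - 3\right)^{2} \cdot 1 = - 5 \left(-2\right)^{2} \cdot 1 = \left(-5\right) 4 \cdot 1 = \left(-20\right) 1 = -20$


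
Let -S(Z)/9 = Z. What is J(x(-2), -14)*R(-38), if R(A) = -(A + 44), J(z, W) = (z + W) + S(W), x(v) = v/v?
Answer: -678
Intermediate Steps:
x(v) = 1
S(Z) = -9*Z
J(z, W) = z - 8*W (J(z, W) = (z + W) - 9*W = (W + z) - 9*W = z - 8*W)
R(A) = -44 - A (R(A) = -(44 + A) = -44 - A)
J(x(-2), -14)*R(-38) = (1 - 8*(-14))*(-44 - 1*(-38)) = (1 + 112)*(-44 + 38) = 113*(-6) = -678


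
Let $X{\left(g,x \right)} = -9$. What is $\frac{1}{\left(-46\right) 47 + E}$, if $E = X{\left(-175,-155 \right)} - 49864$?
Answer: $- \frac{1}{52035} \approx -1.9218 \cdot 10^{-5}$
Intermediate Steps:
$E = -49873$ ($E = -9 - 49864 = -49873$)
$\frac{1}{\left(-46\right) 47 + E} = \frac{1}{\left(-46\right) 47 - 49873} = \frac{1}{-2162 - 49873} = \frac{1}{-52035} = - \frac{1}{52035}$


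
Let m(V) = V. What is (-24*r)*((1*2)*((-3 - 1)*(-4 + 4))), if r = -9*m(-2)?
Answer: 0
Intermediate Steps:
r = 18 (r = -9*(-2) = 18)
(-24*r)*((1*2)*((-3 - 1)*(-4 + 4))) = (-24*18)*((1*2)*((-3 - 1)*(-4 + 4))) = -864*(-4*0) = -864*0 = -432*0 = 0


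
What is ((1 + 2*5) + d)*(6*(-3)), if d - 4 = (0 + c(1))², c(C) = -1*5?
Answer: -720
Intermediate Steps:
c(C) = -5
d = 29 (d = 4 + (0 - 5)² = 4 + (-5)² = 4 + 25 = 29)
((1 + 2*5) + d)*(6*(-3)) = ((1 + 2*5) + 29)*(6*(-3)) = ((1 + 10) + 29)*(-18) = (11 + 29)*(-18) = 40*(-18) = -720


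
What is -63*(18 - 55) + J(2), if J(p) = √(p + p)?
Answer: 2333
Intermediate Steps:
J(p) = √2*√p (J(p) = √(2*p) = √2*√p)
-63*(18 - 55) + J(2) = -63*(18 - 55) + √2*√2 = -63*(-37) + 2 = 2331 + 2 = 2333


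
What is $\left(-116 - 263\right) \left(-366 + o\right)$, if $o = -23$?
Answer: $147431$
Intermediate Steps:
$\left(-116 - 263\right) \left(-366 + o\right) = \left(-116 - 263\right) \left(-366 - 23\right) = \left(-379\right) \left(-389\right) = 147431$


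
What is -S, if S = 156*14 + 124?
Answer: -2308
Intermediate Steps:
S = 2308 (S = 2184 + 124 = 2308)
-S = -1*2308 = -2308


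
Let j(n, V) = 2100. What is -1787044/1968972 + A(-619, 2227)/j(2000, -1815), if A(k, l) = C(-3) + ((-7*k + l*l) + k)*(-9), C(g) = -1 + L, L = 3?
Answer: -488645151779/22971340 ≈ -21272.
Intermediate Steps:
C(g) = 2 (C(g) = -1 + 3 = 2)
A(k, l) = 2 - 9*l² + 54*k (A(k, l) = 2 + ((-7*k + l*l) + k)*(-9) = 2 + ((-7*k + l²) + k)*(-9) = 2 + ((l² - 7*k) + k)*(-9) = 2 + (l² - 6*k)*(-9) = 2 + (-9*l² + 54*k) = 2 - 9*l² + 54*k)
-1787044/1968972 + A(-619, 2227)/j(2000, -1815) = -1787044/1968972 + (2 - 9*2227² + 54*(-619))/2100 = -1787044*1/1968972 + (2 - 9*4959529 - 33426)*(1/2100) = -446761/492243 + (2 - 44635761 - 33426)*(1/2100) = -446761/492243 - 44669185*1/2100 = -446761/492243 - 8933837/420 = -488645151779/22971340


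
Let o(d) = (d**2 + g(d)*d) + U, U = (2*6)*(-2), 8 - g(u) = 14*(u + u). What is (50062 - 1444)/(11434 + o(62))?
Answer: -24309/45941 ≈ -0.52913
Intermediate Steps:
g(u) = 8 - 28*u (g(u) = 8 - 14*(u + u) = 8 - 14*2*u = 8 - 28*u)
U = -24 (U = 12*(-2) = -24)
o(d) = -24 + d**2 + d*(8 - 28*d) (o(d) = (d**2 + (8 - 28*d)*d) - 24 = (d**2 + d*(8 - 28*d)) - 24 = -24 + d**2 + d*(8 - 28*d))
(50062 - 1444)/(11434 + o(62)) = (50062 - 1444)/(11434 + (-24 - 27*62**2 + 8*62)) = 48618/(11434 + (-24 - 27*3844 + 496)) = 48618/(11434 + (-24 - 103788 + 496)) = 48618/(11434 - 103316) = 48618/(-91882) = 48618*(-1/91882) = -24309/45941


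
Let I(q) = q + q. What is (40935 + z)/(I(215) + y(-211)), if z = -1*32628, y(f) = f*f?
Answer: 8307/44951 ≈ 0.18480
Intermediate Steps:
I(q) = 2*q
y(f) = f**2
z = -32628
(40935 + z)/(I(215) + y(-211)) = (40935 - 32628)/(2*215 + (-211)**2) = 8307/(430 + 44521) = 8307/44951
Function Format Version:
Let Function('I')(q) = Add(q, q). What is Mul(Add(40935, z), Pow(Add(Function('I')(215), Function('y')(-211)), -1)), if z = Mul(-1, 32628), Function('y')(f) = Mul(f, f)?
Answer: Rational(8307, 44951) ≈ 0.18480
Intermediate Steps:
Function('I')(q) = Mul(2, q)
Function('y')(f) = Pow(f, 2)
z = -32628
Mul(Add(40935, z), Pow(Add(Function('I')(215), Function('y')(-211)), -1)) = Mul(Add(40935, -32628), Pow(Add(Mul(2, 215), Pow(-211, 2)), -1)) = Mul(8307, Pow(Add(430, 44521), -1)) = Mul(8307, Pow(44951, -1)) = Mul(8307, Rational(1, 44951)) = Rational(8307, 44951)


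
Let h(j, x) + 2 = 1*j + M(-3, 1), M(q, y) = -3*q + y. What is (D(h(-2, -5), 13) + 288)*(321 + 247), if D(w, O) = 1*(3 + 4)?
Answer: 167560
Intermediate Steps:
M(q, y) = y - 3*q
h(j, x) = 8 + j (h(j, x) = -2 + (1*j + (1 - 3*(-3))) = -2 + (j + (1 + 9)) = -2 + (j + 10) = -2 + (10 + j) = 8 + j)
D(w, O) = 7 (D(w, O) = 1*7 = 7)
(D(h(-2, -5), 13) + 288)*(321 + 247) = (7 + 288)*(321 + 247) = 295*568 = 167560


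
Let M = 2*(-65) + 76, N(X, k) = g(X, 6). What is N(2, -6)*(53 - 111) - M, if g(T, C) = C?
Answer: -294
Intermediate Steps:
N(X, k) = 6
M = -54 (M = -130 + 76 = -54)
N(2, -6)*(53 - 111) - M = 6*(53 - 111) - 1*(-54) = 6*(-58) + 54 = -348 + 54 = -294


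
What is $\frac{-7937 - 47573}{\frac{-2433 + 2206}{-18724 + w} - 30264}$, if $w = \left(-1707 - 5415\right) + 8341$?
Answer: $\frac{971702550}{529771093} \approx 1.8342$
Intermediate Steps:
$w = 1219$ ($w = -7122 + 8341 = 1219$)
$\frac{-7937 - 47573}{\frac{-2433 + 2206}{-18724 + w} - 30264} = \frac{-7937 - 47573}{\frac{-2433 + 2206}{-18724 + 1219} - 30264} = - \frac{55510}{- \frac{227}{-17505} - 30264} = - \frac{55510}{\left(-227\right) \left(- \frac{1}{17505}\right) - 30264} = - \frac{55510}{\frac{227}{17505} - 30264} = - \frac{55510}{- \frac{529771093}{17505}} = \left(-55510\right) \left(- \frac{17505}{529771093}\right) = \frac{971702550}{529771093}$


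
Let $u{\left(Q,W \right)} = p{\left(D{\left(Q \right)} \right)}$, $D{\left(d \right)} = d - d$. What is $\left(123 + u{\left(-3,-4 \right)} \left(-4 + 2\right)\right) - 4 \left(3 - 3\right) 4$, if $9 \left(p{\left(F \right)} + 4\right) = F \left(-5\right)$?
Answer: $0$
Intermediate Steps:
$D{\left(d \right)} = 0$
$p{\left(F \right)} = -4 - \frac{5 F}{9}$ ($p{\left(F \right)} = -4 + \frac{F \left(-5\right)}{9} = -4 + \frac{\left(-5\right) F}{9} = -4 - \frac{5 F}{9}$)
$u{\left(Q,W \right)} = -4$ ($u{\left(Q,W \right)} = -4 - 0 = -4 + 0 = -4$)
$\left(123 + u{\left(-3,-4 \right)} \left(-4 + 2\right)\right) - 4 \left(3 - 3\right) 4 = \left(123 - 4 \left(-4 + 2\right)\right) - 4 \left(3 - 3\right) 4 = \left(123 - -8\right) - 4 \left(3 - 3\right) 4 = \left(123 + 8\right) \left(-4\right) 0 \cdot 4 = 131 \cdot 0 \cdot 4 = 131 \cdot 0 = 0$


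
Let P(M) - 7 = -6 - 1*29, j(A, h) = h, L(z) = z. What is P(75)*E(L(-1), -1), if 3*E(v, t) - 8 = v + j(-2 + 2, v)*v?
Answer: -224/3 ≈ -74.667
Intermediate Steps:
E(v, t) = 8/3 + v/3 + v**2/3 (E(v, t) = 8/3 + (v + v*v)/3 = 8/3 + (v + v**2)/3 = 8/3 + (v/3 + v**2/3) = 8/3 + v/3 + v**2/3)
P(M) = -28 (P(M) = 7 + (-6 - 1*29) = 7 + (-6 - 29) = 7 - 35 = -28)
P(75)*E(L(-1), -1) = -28*(8/3 + (1/3)*(-1) + (1/3)*(-1)**2) = -28*(8/3 - 1/3 + (1/3)*1) = -28*(8/3 - 1/3 + 1/3) = -28*8/3 = -224/3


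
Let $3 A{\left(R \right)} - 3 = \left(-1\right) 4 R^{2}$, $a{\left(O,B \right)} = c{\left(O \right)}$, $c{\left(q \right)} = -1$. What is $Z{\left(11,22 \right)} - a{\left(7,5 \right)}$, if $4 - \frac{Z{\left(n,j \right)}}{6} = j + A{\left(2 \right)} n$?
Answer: $179$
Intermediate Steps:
$a{\left(O,B \right)} = -1$
$A{\left(R \right)} = 1 - \frac{4 R^{2}}{3}$ ($A{\left(R \right)} = 1 + \frac{\left(-1\right) 4 R^{2}}{3} = 1 + \frac{\left(-4\right) R^{2}}{3} = 1 - \frac{4 R^{2}}{3}$)
$Z{\left(n,j \right)} = 24 - 6 j + 26 n$ ($Z{\left(n,j \right)} = 24 - 6 \left(j + \left(1 - \frac{4 \cdot 2^{2}}{3}\right) n\right) = 24 - 6 \left(j + \left(1 - \frac{16}{3}\right) n\right) = 24 - 6 \left(j - \frac{13 n}{3}\right) = 24 - \left(- 26 n + 6 j\right) = 24 - 6 j + 26 n$)
$Z{\left(11,22 \right)} - a{\left(7,5 \right)} = \left(24 - 132 + 26 \cdot 11\right) - -1 = \left(24 - 132 + 286\right) + 1 = 178 + 1 = 179$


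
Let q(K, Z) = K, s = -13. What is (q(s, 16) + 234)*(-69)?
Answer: -15249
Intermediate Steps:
(q(s, 16) + 234)*(-69) = (-13 + 234)*(-69) = 221*(-69) = -15249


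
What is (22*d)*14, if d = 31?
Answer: 9548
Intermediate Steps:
(22*d)*14 = (22*31)*14 = 682*14 = 9548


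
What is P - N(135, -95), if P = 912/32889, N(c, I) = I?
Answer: 54831/577 ≈ 95.028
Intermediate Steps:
P = 16/577 (P = 912*(1/32889) = 16/577 ≈ 0.027730)
P - N(135, -95) = 16/577 - 1*(-95) = 16/577 + 95 = 54831/577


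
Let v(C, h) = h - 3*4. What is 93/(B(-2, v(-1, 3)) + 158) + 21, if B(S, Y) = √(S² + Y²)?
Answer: 179051/8293 - 31*√85/8293 ≈ 21.556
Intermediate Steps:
v(C, h) = -12 + h (v(C, h) = h - 12 = -12 + h)
93/(B(-2, v(-1, 3)) + 158) + 21 = 93/(√((-2)² + (-12 + 3)²) + 158) + 21 = 93/(√(4 + (-9)²) + 158) + 21 = 93/(√(4 + 81) + 158) + 21 = 93/(√85 + 158) + 21 = 93/(158 + √85) + 21 = 21 + 93/(158 + √85)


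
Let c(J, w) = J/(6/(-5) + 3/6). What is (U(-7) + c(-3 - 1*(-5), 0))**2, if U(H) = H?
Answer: 4761/49 ≈ 97.163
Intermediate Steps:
c(J, w) = -10*J/7 (c(J, w) = J/(6*(-1/5) + 3*(1/6)) = J/(-6/5 + 1/2) = J/(-7/10) = J*(-10/7) = -10*J/7)
(U(-7) + c(-3 - 1*(-5), 0))**2 = (-7 - 10*(-3 - 1*(-5))/7)**2 = (-7 - 10*(-3 + 5)/7)**2 = (-7 - 10/7*2)**2 = (-7 - 20/7)**2 = (-69/7)**2 = 4761/49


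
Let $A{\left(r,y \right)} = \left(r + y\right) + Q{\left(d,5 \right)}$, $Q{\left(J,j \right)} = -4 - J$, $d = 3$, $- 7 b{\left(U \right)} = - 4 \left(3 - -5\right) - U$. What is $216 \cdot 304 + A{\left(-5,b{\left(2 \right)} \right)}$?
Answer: $\frac{459598}{7} \approx 65657.0$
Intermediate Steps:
$b{\left(U \right)} = \frac{32}{7} + \frac{U}{7}$ ($b{\left(U \right)} = - \frac{- 4 \left(3 - -5\right) - U}{7} = - \frac{- 4 \left(3 + 5\right) - U}{7} = - \frac{\left(-4\right) 8 - U}{7} = - \frac{-32 - U}{7} = \frac{32}{7} + \frac{U}{7}$)
$A{\left(r,y \right)} = -7 + r + y$ ($A{\left(r,y \right)} = \left(r + y\right) - 7 = -7 + r + y$)
$216 \cdot 304 + A{\left(-5,b{\left(2 \right)} \right)} = 216 \cdot 304 - \frac{50}{7} = 65664 - \frac{50}{7} = \frac{459598}{7}$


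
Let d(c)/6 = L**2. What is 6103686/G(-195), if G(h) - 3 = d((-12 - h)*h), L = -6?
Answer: 2034562/73 ≈ 27871.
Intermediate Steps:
d(c) = 216 (d(c) = 6*(-6)**2 = 6*36 = 216)
G(h) = 219 (G(h) = 3 + 216 = 219)
6103686/G(-195) = 6103686/219 = 6103686*(1/219) = 2034562/73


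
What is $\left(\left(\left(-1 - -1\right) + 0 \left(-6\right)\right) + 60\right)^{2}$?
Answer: $3600$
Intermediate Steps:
$\left(\left(\left(-1 - -1\right) + 0 \left(-6\right)\right) + 60\right)^{2} = \left(\left(\left(-1 + 1\right) + 0\right) + 60\right)^{2} = \left(\left(0 + 0\right) + 60\right)^{2} = \left(0 + 60\right)^{2} = 60^{2} = 3600$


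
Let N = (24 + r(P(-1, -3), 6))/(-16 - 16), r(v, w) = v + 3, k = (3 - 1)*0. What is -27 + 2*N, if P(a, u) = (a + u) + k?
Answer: -455/16 ≈ -28.438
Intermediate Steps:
k = 0 (k = 2*0 = 0)
P(a, u) = a + u (P(a, u) = (a + u) + 0 = a + u)
r(v, w) = 3 + v
N = -23/32 (N = (24 + (3 + (-1 - 3)))/(-16 - 16) = (24 + (3 - 4))/(-32) = (24 - 1)*(-1/32) = 23*(-1/32) = -23/32 ≈ -0.71875)
-27 + 2*N = -27 + 2*(-23/32) = -27 - 23/16 = -455/16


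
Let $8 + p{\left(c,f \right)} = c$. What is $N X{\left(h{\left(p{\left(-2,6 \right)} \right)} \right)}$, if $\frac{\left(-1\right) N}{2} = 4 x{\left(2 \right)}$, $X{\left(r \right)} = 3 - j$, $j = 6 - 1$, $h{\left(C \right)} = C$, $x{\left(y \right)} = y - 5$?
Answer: $-48$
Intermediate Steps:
$p{\left(c,f \right)} = -8 + c$
$x{\left(y \right)} = -5 + y$
$j = 5$
$X{\left(r \right)} = -2$ ($X{\left(r \right)} = 3 - 5 = -2$)
$N = 24$ ($N = - 2 \cdot 4 \left(-5 + 2\right) = - 2 \cdot 4 \left(-3\right) = \left(-2\right) \left(-12\right) = 24$)
$N X{\left(h{\left(p{\left(-2,6 \right)} \right)} \right)} = 24 \left(-2\right) = -48$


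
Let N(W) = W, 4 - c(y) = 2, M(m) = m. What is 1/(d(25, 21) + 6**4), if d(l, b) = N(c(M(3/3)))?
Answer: 1/1298 ≈ 0.00077042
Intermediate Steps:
c(y) = 2 (c(y) = 4 - 1*2 = 4 - 2 = 2)
d(l, b) = 2
1/(d(25, 21) + 6**4) = 1/(2 + 6**4) = 1/(2 + 1296) = 1/1298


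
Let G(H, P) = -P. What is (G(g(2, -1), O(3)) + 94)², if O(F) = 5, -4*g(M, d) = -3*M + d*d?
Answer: 7921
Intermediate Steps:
g(M, d) = -d²/4 + 3*M/4 (g(M, d) = -(-3*M + d*d)/4 = -(-3*M + d²)/4 = -(d² - 3*M)/4 = -d²/4 + 3*M/4)
(G(g(2, -1), O(3)) + 94)² = (-1*5 + 94)² = (-5 + 94)² = 89² = 7921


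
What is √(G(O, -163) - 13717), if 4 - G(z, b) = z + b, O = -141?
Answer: I*√13409 ≈ 115.8*I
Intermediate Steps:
G(z, b) = 4 - b - z (G(z, b) = 4 - (z + b) = 4 - (b + z) = 4 + (-b - z) = 4 - b - z)
√(G(O, -163) - 13717) = √((4 - 1*(-163) - 1*(-141)) - 13717) = √((4 + 163 + 141) - 13717) = √(308 - 13717) = √(-13409) = I*√13409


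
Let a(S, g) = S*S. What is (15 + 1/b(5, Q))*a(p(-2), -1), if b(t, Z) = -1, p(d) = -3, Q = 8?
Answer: 126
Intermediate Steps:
a(S, g) = S²
(15 + 1/b(5, Q))*a(p(-2), -1) = (15 + 1/(-1))*(-3)² = (15 - 1)*9 = 14*9 = 126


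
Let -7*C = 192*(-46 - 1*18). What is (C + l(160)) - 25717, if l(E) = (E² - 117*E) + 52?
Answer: -119207/7 ≈ -17030.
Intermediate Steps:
C = 12288/7 (C = -192*(-46 - 1*18)/7 = -192*(-46 - 18)/7 = -192*(-64)/7 = -⅐*(-12288) = 12288/7 ≈ 1755.4)
l(E) = 52 + E² - 117*E
(C + l(160)) - 25717 = (12288/7 + (52 + 160² - 117*160)) - 25717 = (12288/7 + (52 + 25600 - 18720)) - 25717 = (12288/7 + 6932) - 25717 = 60812/7 - 25717 = -119207/7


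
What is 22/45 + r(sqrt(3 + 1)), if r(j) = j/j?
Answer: 67/45 ≈ 1.4889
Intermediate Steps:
r(j) = 1
22/45 + r(sqrt(3 + 1)) = 22/45 + 1 = 67/45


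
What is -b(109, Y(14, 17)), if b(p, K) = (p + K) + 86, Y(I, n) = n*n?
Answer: -484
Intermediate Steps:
Y(I, n) = n**2
b(p, K) = 86 + K + p (b(p, K) = (K + p) + 86 = 86 + K + p)
-b(109, Y(14, 17)) = -(86 + 17**2 + 109) = -(86 + 289 + 109) = -1*484 = -484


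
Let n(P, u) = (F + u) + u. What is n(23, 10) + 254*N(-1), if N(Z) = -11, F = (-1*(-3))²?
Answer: -2765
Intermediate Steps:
F = 9 (F = 3² = 9)
n(P, u) = 9 + 2*u (n(P, u) = (9 + u) + u = 9 + 2*u)
n(23, 10) + 254*N(-1) = (9 + 2*10) + 254*(-11) = (9 + 20) - 2794 = 29 - 2794 = -2765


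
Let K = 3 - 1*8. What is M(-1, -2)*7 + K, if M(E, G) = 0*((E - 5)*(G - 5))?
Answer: -5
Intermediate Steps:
K = -5 (K = 3 - 8 = -5)
M(E, G) = 0 (M(E, G) = 0*((-5 + E)*(-5 + G)) = 0)
M(-1, -2)*7 + K = 0*7 - 5 = 0 - 5 = -5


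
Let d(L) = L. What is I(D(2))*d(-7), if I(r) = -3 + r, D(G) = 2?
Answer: 7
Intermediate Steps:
I(D(2))*d(-7) = (-3 + 2)*(-7) = -1*(-7) = 7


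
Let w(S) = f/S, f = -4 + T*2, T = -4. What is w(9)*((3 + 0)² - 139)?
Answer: 520/3 ≈ 173.33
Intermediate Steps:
f = -12 (f = -4 - 4*2 = -4 - 8 = -12)
w(S) = -12/S
w(9)*((3 + 0)² - 139) = (-12/9)*((3 + 0)² - 139) = (-12*⅑)*(3² - 139) = -4*(9 - 139)/3 = -4/3*(-130) = 520/3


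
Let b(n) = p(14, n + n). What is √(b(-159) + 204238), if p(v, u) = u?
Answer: 4*√12745 ≈ 451.58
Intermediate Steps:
b(n) = 2*n (b(n) = n + n = 2*n)
√(b(-159) + 204238) = √(2*(-159) + 204238) = √(-318 + 204238) = √203920 = 4*√12745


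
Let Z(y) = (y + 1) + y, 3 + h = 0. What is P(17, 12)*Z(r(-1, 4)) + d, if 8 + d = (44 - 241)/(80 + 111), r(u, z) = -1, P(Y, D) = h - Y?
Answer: 2095/191 ≈ 10.969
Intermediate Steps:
h = -3 (h = -3 + 0 = -3)
P(Y, D) = -3 - Y
Z(y) = 1 + 2*y (Z(y) = (1 + y) + y = 1 + 2*y)
d = -1725/191 (d = -8 + (44 - 241)/(80 + 111) = -8 - 197/191 = -1725/191 ≈ -9.0314)
P(17, 12)*Z(r(-1, 4)) + d = (-3 - 1*17)*(1 + 2*(-1)) - 1725/191 = (-3 - 17)*(1 - 2) - 1725/191 = -20*(-1) - 1725/191 = 20 - 1725/191 = 2095/191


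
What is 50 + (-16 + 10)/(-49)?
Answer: 2456/49 ≈ 50.122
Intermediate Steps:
50 + (-16 + 10)/(-49) = 50 - 6*(-1/49) = 50 + 6/49 = 2456/49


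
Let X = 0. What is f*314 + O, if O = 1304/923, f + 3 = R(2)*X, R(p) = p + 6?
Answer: -868162/923 ≈ -940.59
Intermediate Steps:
R(p) = 6 + p
f = -3 (f = -3 + (6 + 2)*0 = -3 + 8*0 = -3 + 0 = -3)
O = 1304/923 (O = 1304*(1/923) = 1304/923 ≈ 1.4128)
f*314 + O = -3*314 + 1304/923 = -942 + 1304/923 = -868162/923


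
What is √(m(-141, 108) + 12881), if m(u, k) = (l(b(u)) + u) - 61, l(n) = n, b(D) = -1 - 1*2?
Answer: 2*√3169 ≈ 112.59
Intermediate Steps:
b(D) = -3 (b(D) = -1 - 2 = -3)
m(u, k) = -64 + u (m(u, k) = (-3 + u) - 61 = -64 + u)
√(m(-141, 108) + 12881) = √((-64 - 141) + 12881) = √(-205 + 12881) = √12676 = 2*√3169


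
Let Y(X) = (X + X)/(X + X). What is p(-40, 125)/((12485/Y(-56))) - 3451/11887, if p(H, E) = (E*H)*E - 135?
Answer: -1494813096/29681839 ≈ -50.361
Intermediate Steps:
Y(X) = 1 (Y(X) = (2*X)/((2*X)) = (2*X)*(1/(2*X)) = 1)
p(H, E) = -135 + H*E² (p(H, E) = H*E² - 135 = -135 + H*E²)
p(-40, 125)/((12485/Y(-56))) - 3451/11887 = (-135 - 40*125²)/((12485/1)) - 3451/11887 = (-135 - 40*15625)/((12485*1)) - 3451*1/11887 = (-135 - 625000)/12485 - 3451/11887 = -625135*1/12485 - 3451/11887 = -125027/2497 - 3451/11887 = -1494813096/29681839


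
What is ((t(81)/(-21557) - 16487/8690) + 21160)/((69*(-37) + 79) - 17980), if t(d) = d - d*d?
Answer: -1321203561247/1277218189940 ≈ -1.0344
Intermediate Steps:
t(d) = d - d**2
((t(81)/(-21557) - 16487/8690) + 21160)/((69*(-37) + 79) - 17980) = (((81*(1 - 1*81))/(-21557) - 16487/8690) + 21160)/((69*(-37) + 79) - 17980) = (((81*(1 - 81))*(-1/21557) - 16487*1/8690) + 21160)/((-2553 + 79) - 17980) = (((81*(-80))*(-1/21557) - 16487/8690) + 21160)/(-2474 - 17980) = ((-6480*(-1/21557) - 16487/8690) + 21160)/(-20454) = ((6480/21557 - 16487/8690) + 21160)*(-1/20454) = (-299099059/187330330 + 21160)*(-1/20454) = (3963610683741/187330330)*(-1/20454) = -1321203561247/1277218189940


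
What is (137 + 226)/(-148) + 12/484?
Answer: -43479/17908 ≈ -2.4279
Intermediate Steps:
(137 + 226)/(-148) + 12/484 = 363*(-1/148) + 12*(1/484) = -363/148 + 3/121 = -43479/17908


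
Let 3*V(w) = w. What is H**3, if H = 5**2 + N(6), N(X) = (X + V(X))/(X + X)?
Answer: 456533/27 ≈ 16909.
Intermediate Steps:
V(w) = w/3
N(X) = 2/3 (N(X) = (X + X/3)/(X + X) = (4*X/3)/((2*X)) = (4*X/3)*(1/(2*X)) = 2/3)
H = 77/3 (H = 5**2 + 2/3 = 25 + 2/3 = 77/3 ≈ 25.667)
H**3 = (77/3)**3 = 456533/27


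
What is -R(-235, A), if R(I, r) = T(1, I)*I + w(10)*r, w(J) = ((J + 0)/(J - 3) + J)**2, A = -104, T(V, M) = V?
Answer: 677115/49 ≈ 13819.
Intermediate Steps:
w(J) = (J + J/(-3 + J))**2 (w(J) = (J/(-3 + J) + J)**2 = (J + J/(-3 + J))**2)
R(I, r) = I + 6400*r/49 (R(I, r) = 1*I + (10**2*(-2 + 10)**2/(-3 + 10)**2)*r = I + (100*8**2/7**2)*r = I + (100*(1/49)*64)*r = I + 6400*r/49)
-R(-235, A) = -(-235 + (6400/49)*(-104)) = -(-235 - 665600/49) = -1*(-677115/49) = 677115/49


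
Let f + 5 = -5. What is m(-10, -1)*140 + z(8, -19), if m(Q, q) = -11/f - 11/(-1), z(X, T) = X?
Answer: 1702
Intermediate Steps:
f = -10 (f = -5 - 5 = -10)
m(Q, q) = 121/10 (m(Q, q) = -11/(-10) - 11/(-1) = -11*(-⅒) - 11*(-1) = 11/10 + 11 = 121/10)
m(-10, -1)*140 + z(8, -19) = (121/10)*140 + 8 = 1694 + 8 = 1702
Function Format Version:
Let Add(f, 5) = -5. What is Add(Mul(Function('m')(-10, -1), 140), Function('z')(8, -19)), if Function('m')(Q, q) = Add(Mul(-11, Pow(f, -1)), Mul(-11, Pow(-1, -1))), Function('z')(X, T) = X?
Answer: 1702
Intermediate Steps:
f = -10 (f = Add(-5, -5) = -10)
Function('m')(Q, q) = Rational(121, 10) (Function('m')(Q, q) = Add(Mul(-11, Pow(-10, -1)), Mul(-11, Pow(-1, -1))) = Add(Mul(-11, Rational(-1, 10)), Mul(-11, -1)) = Add(Rational(11, 10), 11) = Rational(121, 10))
Add(Mul(Function('m')(-10, -1), 140), Function('z')(8, -19)) = Add(Mul(Rational(121, 10), 140), 8) = Add(1694, 8) = 1702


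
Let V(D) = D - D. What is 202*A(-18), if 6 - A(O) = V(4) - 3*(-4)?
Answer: -1212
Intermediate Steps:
V(D) = 0
A(O) = -6 (A(O) = 6 - (0 - 3*(-4)) = 6 - (0 + 12) = 6 - 1*12 = 6 - 12 = -6)
202*A(-18) = 202*(-6) = -1212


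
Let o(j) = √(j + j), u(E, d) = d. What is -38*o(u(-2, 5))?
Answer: -38*√10 ≈ -120.17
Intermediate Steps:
o(j) = √2*√j (o(j) = √(2*j) = √2*√j)
-38*o(u(-2, 5)) = -38*√2*√5 = -38*√10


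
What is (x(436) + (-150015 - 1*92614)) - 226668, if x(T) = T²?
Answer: -279201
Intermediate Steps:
(x(436) + (-150015 - 1*92614)) - 226668 = (436² + (-150015 - 1*92614)) - 226668 = (190096 + (-150015 - 92614)) - 226668 = (190096 - 242629) - 226668 = -52533 - 226668 = -279201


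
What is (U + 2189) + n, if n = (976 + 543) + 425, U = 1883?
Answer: 6016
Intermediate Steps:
n = 1944 (n = 1519 + 425 = 1944)
(U + 2189) + n = (1883 + 2189) + 1944 = 4072 + 1944 = 6016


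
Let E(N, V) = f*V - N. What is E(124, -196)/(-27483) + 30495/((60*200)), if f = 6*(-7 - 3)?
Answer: 46564139/21986400 ≈ 2.1179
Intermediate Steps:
f = -60 (f = 6*(-10) = -60)
E(N, V) = -N - 60*V (E(N, V) = -60*V - N = -N - 60*V)
E(124, -196)/(-27483) + 30495/((60*200)) = (-1*124 - 60*(-196))/(-27483) + 30495/((60*200)) = (-124 + 11760)*(-1/27483) + 30495/12000 = 11636*(-1/27483) + 30495*(1/12000) = -11636/27483 + 2033/800 = 46564139/21986400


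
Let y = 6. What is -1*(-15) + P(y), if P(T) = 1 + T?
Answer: 22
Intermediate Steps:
-1*(-15) + P(y) = -1*(-15) + (1 + 6) = 15 + 7 = 22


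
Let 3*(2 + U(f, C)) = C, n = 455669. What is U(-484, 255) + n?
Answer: 455752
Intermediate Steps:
U(f, C) = -2 + C/3
U(-484, 255) + n = (-2 + (⅓)*255) + 455669 = (-2 + 85) + 455669 = 83 + 455669 = 455752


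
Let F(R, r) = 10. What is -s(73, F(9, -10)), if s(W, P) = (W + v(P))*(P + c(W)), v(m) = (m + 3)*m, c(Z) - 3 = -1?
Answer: -2436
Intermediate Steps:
c(Z) = 2 (c(Z) = 3 - 1 = 2)
v(m) = m*(3 + m) (v(m) = (3 + m)*m = m*(3 + m))
s(W, P) = (2 + P)*(W + P*(3 + P)) (s(W, P) = (W + P*(3 + P))*(P + 2) = (W + P*(3 + P))*(2 + P) = (2 + P)*(W + P*(3 + P)))
-s(73, F(9, -10)) = -(10³ + 2*73 + 5*10² + 6*10 + 10*73) = -(1000 + 146 + 5*100 + 60 + 730) = -(1000 + 146 + 500 + 60 + 730) = -1*2436 = -2436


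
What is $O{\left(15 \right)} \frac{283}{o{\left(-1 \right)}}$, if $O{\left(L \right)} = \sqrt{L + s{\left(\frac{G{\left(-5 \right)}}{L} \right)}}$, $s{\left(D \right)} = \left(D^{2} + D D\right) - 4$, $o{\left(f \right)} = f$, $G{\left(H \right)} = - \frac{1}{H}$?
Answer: $- \frac{283 \sqrt{61877}}{75} \approx -938.62$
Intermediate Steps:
$s{\left(D \right)} = -4 + 2 D^{2}$ ($s{\left(D \right)} = \left(D^{2} + D^{2}\right) - 4 = 2 D^{2} - 4 = -4 + 2 D^{2}$)
$O{\left(L \right)} = \sqrt{-4 + L + \frac{2}{25 L^{2}}}$ ($O{\left(L \right)} = \sqrt{L + \left(-4 + 2 \left(\frac{\left(-1\right) \frac{1}{-5}}{L}\right)^{2}\right)} = \sqrt{L + \left(-4 + 2 \left(\frac{\left(-1\right) \left(- \frac{1}{5}\right)}{L}\right)^{2}\right)} = \sqrt{L + \left(-4 + 2 \left(\frac{1}{5 L}\right)^{2}\right)} = \sqrt{L - \left(4 - 2 \frac{1}{25 L^{2}}\right)} = \sqrt{L - \left(4 - \frac{2}{25 L^{2}}\right)} = \sqrt{-4 + L + \frac{2}{25 L^{2}}}$)
$O{\left(15 \right)} \frac{283}{o{\left(-1 \right)}} = \frac{\sqrt{-100 + \frac{2}{225} + 25 \cdot 15}}{5} \frac{283}{-1} = \frac{\sqrt{-100 + 2 \cdot \frac{1}{225} + 375}}{5} \cdot 283 \left(-1\right) = \frac{\sqrt{-100 + \frac{2}{225} + 375}}{5} \left(-283\right) = \frac{\sqrt{\frac{61877}{225}}}{5} \left(-283\right) = \frac{\frac{1}{15} \sqrt{61877}}{5} \left(-283\right) = \frac{\sqrt{61877}}{75} \left(-283\right) = - \frac{283 \sqrt{61877}}{75}$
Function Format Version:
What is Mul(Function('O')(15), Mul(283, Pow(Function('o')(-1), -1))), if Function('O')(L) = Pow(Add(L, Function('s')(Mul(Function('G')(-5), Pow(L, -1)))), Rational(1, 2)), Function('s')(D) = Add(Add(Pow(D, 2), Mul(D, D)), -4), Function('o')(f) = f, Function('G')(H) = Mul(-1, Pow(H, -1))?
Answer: Mul(Rational(-283, 75), Pow(61877, Rational(1, 2))) ≈ -938.62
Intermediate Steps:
Function('s')(D) = Add(-4, Mul(2, Pow(D, 2))) (Function('s')(D) = Add(Add(Pow(D, 2), Pow(D, 2)), -4) = Add(Mul(2, Pow(D, 2)), -4) = Add(-4, Mul(2, Pow(D, 2))))
Function('O')(L) = Pow(Add(-4, L, Mul(Rational(2, 25), Pow(L, -2))), Rational(1, 2)) (Function('O')(L) = Pow(Add(L, Add(-4, Mul(2, Pow(Mul(Mul(-1, Pow(-5, -1)), Pow(L, -1)), 2)))), Rational(1, 2)) = Pow(Add(L, Add(-4, Mul(2, Pow(Mul(Mul(-1, Rational(-1, 5)), Pow(L, -1)), 2)))), Rational(1, 2)) = Pow(Add(L, Add(-4, Mul(2, Pow(Mul(Rational(1, 5), Pow(L, -1)), 2)))), Rational(1, 2)) = Pow(Add(L, Add(-4, Mul(2, Mul(Rational(1, 25), Pow(L, -2))))), Rational(1, 2)) = Pow(Add(L, Add(-4, Mul(Rational(2, 25), Pow(L, -2)))), Rational(1, 2)) = Pow(Add(-4, L, Mul(Rational(2, 25), Pow(L, -2))), Rational(1, 2)))
Mul(Function('O')(15), Mul(283, Pow(Function('o')(-1), -1))) = Mul(Mul(Rational(1, 5), Pow(Add(-100, Mul(2, Pow(15, -2)), Mul(25, 15)), Rational(1, 2))), Mul(283, Pow(-1, -1))) = Mul(Mul(Rational(1, 5), Pow(Add(-100, Mul(2, Rational(1, 225)), 375), Rational(1, 2))), Mul(283, -1)) = Mul(Mul(Rational(1, 5), Pow(Add(-100, Rational(2, 225), 375), Rational(1, 2))), -283) = Mul(Mul(Rational(1, 5), Pow(Rational(61877, 225), Rational(1, 2))), -283) = Mul(Mul(Rational(1, 5), Mul(Rational(1, 15), Pow(61877, Rational(1, 2)))), -283) = Mul(Mul(Rational(1, 75), Pow(61877, Rational(1, 2))), -283) = Mul(Rational(-283, 75), Pow(61877, Rational(1, 2)))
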